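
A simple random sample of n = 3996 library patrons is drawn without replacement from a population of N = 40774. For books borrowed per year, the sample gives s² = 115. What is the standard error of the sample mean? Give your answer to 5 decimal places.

0.16112

Under SRS without replacement, Var(ȳ) = (1 − f)·s²/n with f = n/N = 3996/40774 = 0.09800363.
Var(ȳ) = (1 − 0.09800363)·115/3996 = 0.90199637·0.028778779 = 0.025958354.
SE(ȳ) = √(0.025958354) = 0.16112.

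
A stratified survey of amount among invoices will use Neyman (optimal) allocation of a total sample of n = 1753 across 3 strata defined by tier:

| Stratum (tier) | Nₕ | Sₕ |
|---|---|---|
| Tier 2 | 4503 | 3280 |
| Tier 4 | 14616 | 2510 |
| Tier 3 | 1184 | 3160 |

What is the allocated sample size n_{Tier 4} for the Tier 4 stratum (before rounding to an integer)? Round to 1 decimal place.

Neyman allocation: nₕ = n·NₕSₕ / Σⱼ NⱼSⱼ.
Σ NⱼSⱼ = 4503·3280 + 14616·2510 + 1184·3160 = 5.519744 × 10^7.
n_{Tier 4} = 1753·14616·2510 / (5.519744 × 10^7) = 1165.1.

1165.1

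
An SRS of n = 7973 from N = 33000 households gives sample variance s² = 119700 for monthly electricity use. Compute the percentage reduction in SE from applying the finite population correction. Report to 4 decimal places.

12.9142

f = n/N = 7973/33000 = 0.24160606.
SE_no-fpc = √(s²/n) = 3.8746831; SE_fpc = √((1−f)s²/n) = 3.3742994.
Ratio = √(1−f) = 0.87085816. Reduction = 100·(1 − 0.87085816) = 12.9142%.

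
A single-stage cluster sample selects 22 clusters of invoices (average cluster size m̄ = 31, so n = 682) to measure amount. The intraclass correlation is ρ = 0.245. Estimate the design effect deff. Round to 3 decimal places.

deff = 1 + (31 − 1)·0.245 = 1 + 7.35 = 8.35.

8.350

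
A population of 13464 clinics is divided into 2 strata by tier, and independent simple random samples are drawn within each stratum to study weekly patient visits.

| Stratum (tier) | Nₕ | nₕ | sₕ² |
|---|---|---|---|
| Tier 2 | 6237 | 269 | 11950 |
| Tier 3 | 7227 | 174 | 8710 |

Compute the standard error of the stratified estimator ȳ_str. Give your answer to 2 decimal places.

Var(ȳ_str) = Σₕ Wₕ²(1 − fₕ)sₕ²/nₕ with Wₕ = Nₕ/N, N = 13464.
Tier 2: Wₕ = 0.46323529; term = 0.46323529²·(1 − 0.04312971)·11950/269 = 9.12162.
Tier 3: Wₕ = 0.53676471; term = 0.53676471²·(1 − 0.02407638)·8710/174 = 14.075137.
Sum = 23.196757.
SE = √(23.196757) = 4.82.

4.82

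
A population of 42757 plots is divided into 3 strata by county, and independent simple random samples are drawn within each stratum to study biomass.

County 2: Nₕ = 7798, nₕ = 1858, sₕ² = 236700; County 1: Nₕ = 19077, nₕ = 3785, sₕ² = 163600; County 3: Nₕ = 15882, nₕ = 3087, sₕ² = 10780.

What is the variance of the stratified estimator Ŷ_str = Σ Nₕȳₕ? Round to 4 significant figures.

1.922 × 10^10

Var(Ŷ_str) = Σₕ Nₕ²(1 − fₕ)sₕ²/nₕ.
County 2: 7798²·(1 − 1858/7798)·236700/1858 = 5.9009539 × 10^9.
County 1: 19077²·(1 − 3785/19077)·163600/3785 = 1.2609323 × 10^10.
County 3: 15882²·(1 − 3087/15882)·10780/3087 = 7.0962289 × 10^8.
Sum = 1.92199 × 10^10.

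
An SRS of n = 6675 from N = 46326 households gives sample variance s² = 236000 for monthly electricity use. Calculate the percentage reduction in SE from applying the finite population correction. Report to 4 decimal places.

7.4845

f = n/N = 6675/46326 = 0.14408755.
SE_no-fpc = √(s²/n) = 5.9460748; SE_fpc = √((1−f)s²/n) = 5.501043.
Ratio = √(1−f) = 0.92515536. Reduction = 100·(1 − 0.92515536) = 7.4845%.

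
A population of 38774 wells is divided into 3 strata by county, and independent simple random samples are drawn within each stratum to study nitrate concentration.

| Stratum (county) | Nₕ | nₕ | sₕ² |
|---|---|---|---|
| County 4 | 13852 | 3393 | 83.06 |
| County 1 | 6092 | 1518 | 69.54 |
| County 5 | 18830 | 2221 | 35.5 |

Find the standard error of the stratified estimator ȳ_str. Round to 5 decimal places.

Var(ȳ_str) = Σₕ Wₕ²(1 − fₕ)sₕ²/nₕ with Wₕ = Nₕ/N, N = 38774.
County 4: Wₕ = 0.35724970; term = 0.35724970²·(1 − 0.24494658)·83.06/3393 = 0.0023590085.
County 1: Wₕ = 0.15711559; term = 0.15711559²·(1 − 0.24917925)·69.54/1518 = 8.4905878 × 10^-4.
County 5: Wₕ = 0.48563470; term = 0.48563470²·(1 − 0.11795008)·35.5/2221 = 0.0033250057.
Sum = 0.006533073.
SE = √(0.006533073) = 0.08083.

0.08083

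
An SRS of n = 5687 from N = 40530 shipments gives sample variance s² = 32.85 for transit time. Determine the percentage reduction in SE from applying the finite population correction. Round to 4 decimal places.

f = n/N = 5687/40530 = 0.14031582.
SE_no-fpc = √(s²/n) = 0.076002184; SE_fpc = √((1−f)s²/n) = 0.070468583.
Ratio = √(1−f) = 0.92719156. Reduction = 100·(1 − 0.92719156) = 7.2808%.

7.2808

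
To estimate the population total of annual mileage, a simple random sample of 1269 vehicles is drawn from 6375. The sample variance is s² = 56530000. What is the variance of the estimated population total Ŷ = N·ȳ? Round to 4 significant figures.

1.450 × 10^12

Var(Ŷ) = N²·Var(ȳ) = N²·(1 − n/N)·s²/n.
f = 1269/6375 = 0.19905882; Var(ȳ) = 0.80094118·56530000/1269 = 35679.436.
Var(Ŷ) = 6375² · 35679.436 = 1.4500346 × 10^12.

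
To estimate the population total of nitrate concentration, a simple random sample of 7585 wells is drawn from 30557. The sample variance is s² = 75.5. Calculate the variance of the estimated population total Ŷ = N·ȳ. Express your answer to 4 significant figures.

Var(Ŷ) = N²·Var(ȳ) = N²·(1 − n/N)·s²/n.
f = 7585/30557 = 0.24822463; Var(ȳ) = 0.75177537·75.5/7585 = 0.007483064.
Var(Ŷ) = 30557² · 0.007483064 = 6.9871632 × 10^6.

6.987 × 10^6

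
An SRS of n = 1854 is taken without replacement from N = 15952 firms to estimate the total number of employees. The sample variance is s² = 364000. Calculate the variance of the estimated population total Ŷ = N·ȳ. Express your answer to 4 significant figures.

4.415 × 10^10

Var(Ŷ) = N²·Var(ȳ) = N²·(1 − n/N)·s²/n.
f = 1854/15952 = 0.11622367; Var(ȳ) = 0.88377633·364000/1854 = 173.5138.
Var(Ŷ) = 15952² · 173.5138 = 4.4153415 × 10^10.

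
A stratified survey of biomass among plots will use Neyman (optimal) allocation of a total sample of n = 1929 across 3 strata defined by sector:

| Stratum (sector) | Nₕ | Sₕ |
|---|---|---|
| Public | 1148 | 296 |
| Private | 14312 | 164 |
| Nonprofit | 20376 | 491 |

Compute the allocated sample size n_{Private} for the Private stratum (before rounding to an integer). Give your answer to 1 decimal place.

356.7

Neyman allocation: nₕ = n·NₕSₕ / Σⱼ NⱼSⱼ.
Σ NⱼSⱼ = 1148·296 + 14312·164 + 20376·491 = 1.2691592 × 10^7.
n_{Private} = 1929·14312·164 / (1.2691592 × 10^7) = 356.7.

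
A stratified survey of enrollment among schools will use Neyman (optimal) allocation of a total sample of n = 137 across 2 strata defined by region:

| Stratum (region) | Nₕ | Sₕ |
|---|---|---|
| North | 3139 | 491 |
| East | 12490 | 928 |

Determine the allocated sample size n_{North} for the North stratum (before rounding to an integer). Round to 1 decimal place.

Neyman allocation: nₕ = n·NₕSₕ / Σⱼ NⱼSⱼ.
Σ NⱼSⱼ = 3139·491 + 12490·928 = 1.3131969 × 10^7.
n_{North} = 137·3139·491 / (1.3131969 × 10^7) = 16.1.

16.1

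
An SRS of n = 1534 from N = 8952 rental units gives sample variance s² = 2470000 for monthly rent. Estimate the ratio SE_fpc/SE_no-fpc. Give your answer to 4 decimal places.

f = n/N = 1534/8952 = 0.17135836.
SE_no-fpc = √(s²/n) = 40.126917; SE_fpc = √((1−f)s²/n) = 36.527435.
Ratio = √(1−f) = 0.91029756.

0.9103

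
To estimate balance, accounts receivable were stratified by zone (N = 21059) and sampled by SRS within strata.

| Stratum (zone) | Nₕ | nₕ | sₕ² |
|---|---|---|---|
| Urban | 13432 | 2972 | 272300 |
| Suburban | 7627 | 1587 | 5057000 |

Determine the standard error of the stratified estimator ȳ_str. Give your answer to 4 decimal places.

18.9744

Var(ȳ_str) = Σₕ Wₕ²(1 − fₕ)sₕ²/nₕ with Wₕ = Nₕ/N, N = 21059.
Urban: Wₕ = 0.63782706; term = 0.63782706²·(1 − 0.22126266)·272300/2972 = 29.02657.
Suburban: Wₕ = 0.36217294; term = 0.36217294²·(1 − 0.20807657)·5057000/1587 = 331.00246.
Sum = 360.02903.
SE = √(360.02903) = 18.9744.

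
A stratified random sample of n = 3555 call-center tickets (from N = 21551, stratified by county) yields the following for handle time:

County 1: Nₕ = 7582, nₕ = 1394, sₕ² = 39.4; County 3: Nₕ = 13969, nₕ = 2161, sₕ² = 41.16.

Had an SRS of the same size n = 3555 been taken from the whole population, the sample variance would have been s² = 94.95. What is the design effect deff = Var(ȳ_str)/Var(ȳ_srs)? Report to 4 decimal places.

Var(ȳ_str) = Σ Wₕ²(1−fₕ)sₕ²/nₕ with Wₕ = Nₕ/21551:
  County 1: (7582/21551)²·(1−1394/7582)·39.4/1394 = 0.0028551747
  County 3: (13969/21551)²·(1−2161/13969)·41.16/2161 = 0.0067643708
  → Var(ȳ_str) = 0.0096195455.
Var(ȳ_srs) = (1 − 3555/21551)·94.95/3555 = 0.022303033.
deff = 0.0096195455 / 0.022303033 = 0.4313.

0.4313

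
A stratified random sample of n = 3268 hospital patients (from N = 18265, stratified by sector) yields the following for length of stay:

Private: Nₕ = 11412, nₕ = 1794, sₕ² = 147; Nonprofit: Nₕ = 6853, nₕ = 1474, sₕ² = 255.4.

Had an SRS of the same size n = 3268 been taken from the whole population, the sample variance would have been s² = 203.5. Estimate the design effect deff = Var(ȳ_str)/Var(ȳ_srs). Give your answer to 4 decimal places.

0.9017

Var(ȳ_str) = Σ Wₕ²(1−fₕ)sₕ²/nₕ with Wₕ = Nₕ/18265:
  Private: (11412/18265)²·(1−1794/11412)·147/1794 = 0.026958894
  Nonprofit: (6853/18265)²·(1−1474/6853)·255.4/1474 = 0.019145483
  → Var(ȳ_str) = 0.046104377.
Var(ȳ_srs) = (1 − 3268/18265)·203.5/3268 = 0.051128974.
deff = 0.046104377 / 0.051128974 = 0.9017.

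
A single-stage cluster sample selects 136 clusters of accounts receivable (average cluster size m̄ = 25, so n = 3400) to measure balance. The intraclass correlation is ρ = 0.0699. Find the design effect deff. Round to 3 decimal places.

deff = 1 + (25 − 1)·0.0699 = 1 + 1.6776 = 2.6776.

2.678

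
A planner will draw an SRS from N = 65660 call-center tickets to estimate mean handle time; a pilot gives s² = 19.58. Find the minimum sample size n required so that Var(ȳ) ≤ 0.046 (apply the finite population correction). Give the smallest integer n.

423

Without fpc, n₀ = s²/D = 19.58/0.046 = 425.6522.
With fpc, (1 − n/N)·s²/n ≤ D requires n ≥ n₀/(1 + n₀/N) = 425.6522/(1 + 425.6522/65660) = 422.9106.
Rounding up, n = 423.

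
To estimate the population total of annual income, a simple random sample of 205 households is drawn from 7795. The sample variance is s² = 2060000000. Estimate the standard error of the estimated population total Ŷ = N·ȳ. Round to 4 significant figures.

Var(Ŷ) = N²·Var(ȳ) = N²·(1 − n/N)·s²/n.
f = 205/7795 = 0.02629891; Var(ȳ) = 0.97370109·2060000000/205 = 9.7845085 × 10^6.
Var(Ŷ) = 7795² · (9.7845085 × 10^6) = 5.9452655 × 10^14.
SE(Ŷ) = √(5.9452655 × 10^14) = 2.438 × 10^7.

2.438 × 10^7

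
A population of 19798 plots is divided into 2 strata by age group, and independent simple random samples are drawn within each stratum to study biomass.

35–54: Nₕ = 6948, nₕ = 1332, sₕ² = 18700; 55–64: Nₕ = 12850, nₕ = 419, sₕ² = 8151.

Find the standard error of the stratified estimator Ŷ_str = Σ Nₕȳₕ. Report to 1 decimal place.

Var(Ŷ_str) = Σₕ Nₕ²(1 − fₕ)sₕ²/nₕ.
35–54: 6948²·(1 − 1332/6948)·18700/1332 = 5.4780285 × 10^8.
55–64: 12850²·(1 − 419/12850)·8151/419 = 3.1074637 × 10^9.
Sum = 3.6552666 × 10^9.
SE = √(3.6552666 × 10^9) = 60458.8.

60458.8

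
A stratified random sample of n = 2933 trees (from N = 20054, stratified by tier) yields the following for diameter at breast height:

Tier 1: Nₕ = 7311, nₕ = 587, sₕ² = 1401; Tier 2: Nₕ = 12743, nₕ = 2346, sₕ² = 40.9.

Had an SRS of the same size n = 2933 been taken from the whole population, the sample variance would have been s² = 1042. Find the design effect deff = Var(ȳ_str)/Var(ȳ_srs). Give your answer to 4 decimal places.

0.9808

Var(ȳ_str) = Σ Wₕ²(1−fₕ)sₕ²/nₕ with Wₕ = Nₕ/20054:
  Tier 1: (7311/20054)²·(1−587/7311)·1401/587 = 0.29174438
  Tier 2: (12743/20054)²·(1−2346/12743)·40.9/2346 = 0.0057434521
  → Var(ȳ_str) = 0.29748783.
Var(ȳ_srs) = (1 − 2933/20054)·1042/2933 = 0.30330794.
deff = 0.29748783 / 0.30330794 = 0.9808.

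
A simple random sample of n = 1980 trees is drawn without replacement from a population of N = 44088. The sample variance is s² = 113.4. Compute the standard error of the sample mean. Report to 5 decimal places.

0.23388

Under SRS without replacement, Var(ȳ) = (1 − f)·s²/n with f = n/N = 1980/44088 = 0.04491018.
Var(ȳ) = (1 − 0.04491018)·113.4/1980 = 0.95508982·0.057272727 = 0.054700599.
SE(ȳ) = √(0.054700599) = 0.23388.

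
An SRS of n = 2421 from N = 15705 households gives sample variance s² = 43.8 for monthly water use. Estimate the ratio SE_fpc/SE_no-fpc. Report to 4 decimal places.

f = n/N = 2421/15705 = 0.15415473.
SE_no-fpc = √(s²/n) = 0.13450538; SE_fpc = √((1−f)s²/n) = 0.12370439.
Ratio = √(1−f) = 0.91969847.

0.9197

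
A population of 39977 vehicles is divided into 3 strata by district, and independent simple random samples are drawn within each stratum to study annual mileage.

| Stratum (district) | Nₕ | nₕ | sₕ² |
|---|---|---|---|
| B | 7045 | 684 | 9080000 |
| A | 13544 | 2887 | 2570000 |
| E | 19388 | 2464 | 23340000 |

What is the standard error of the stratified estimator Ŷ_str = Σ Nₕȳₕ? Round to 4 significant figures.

1.957 × 10^6

Var(Ŷ_str) = Σₕ Nₕ²(1 − fₕ)sₕ²/nₕ.
B: 7045²·(1 − 684/7045)·9080000/684 = 5.9488928 × 10^11.
A: 13544²·(1 − 2887/13544)·2570000/2887 = 1.2848968 × 10^11.
E: 19388²·(1 − 2464/19388)·23340000/2464 = 3.1081085 × 10^12.
Sum = 3.8314875 × 10^12.
SE = √(3.8314875 × 10^12) = 1.957 × 10^6.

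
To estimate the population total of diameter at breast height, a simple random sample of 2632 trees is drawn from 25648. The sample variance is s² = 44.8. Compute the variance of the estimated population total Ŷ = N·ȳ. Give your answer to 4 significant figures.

1.005 × 10^7

Var(Ŷ) = N²·Var(ȳ) = N²·(1 − n/N)·s²/n.
f = 2632/25648 = 0.10262009; Var(ȳ) = 0.89737991·44.8/2632 = 0.015274552.
Var(Ŷ) = 25648² · 0.015274552 = 1.0047904 × 10^7.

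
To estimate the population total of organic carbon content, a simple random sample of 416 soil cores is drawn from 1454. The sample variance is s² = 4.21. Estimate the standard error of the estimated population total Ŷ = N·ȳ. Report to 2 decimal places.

Var(Ŷ) = N²·Var(ȳ) = N²·(1 − n/N)·s²/n.
f = 416/1454 = 0.28610729; Var(ȳ) = 0.71389271·4.21/416 = 0.0072247315.
Var(Ŷ) = 1454² · 0.0072247315 = 15273.92.
SE(Ŷ) = √(15273.92) = 123.59.

123.59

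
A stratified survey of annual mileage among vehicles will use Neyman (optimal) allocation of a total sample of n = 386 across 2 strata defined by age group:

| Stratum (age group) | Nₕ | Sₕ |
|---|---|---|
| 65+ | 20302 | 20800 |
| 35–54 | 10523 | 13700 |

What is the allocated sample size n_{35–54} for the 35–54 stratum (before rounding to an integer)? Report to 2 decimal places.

Neyman allocation: nₕ = n·NₕSₕ / Σⱼ NⱼSⱼ.
Σ NⱼSⱼ = 20302·20800 + 10523·13700 = 5.664467 × 10^8.
n_{35–54} = 386·10523·13700 / (5.664467 × 10^8) = 98.24.

98.24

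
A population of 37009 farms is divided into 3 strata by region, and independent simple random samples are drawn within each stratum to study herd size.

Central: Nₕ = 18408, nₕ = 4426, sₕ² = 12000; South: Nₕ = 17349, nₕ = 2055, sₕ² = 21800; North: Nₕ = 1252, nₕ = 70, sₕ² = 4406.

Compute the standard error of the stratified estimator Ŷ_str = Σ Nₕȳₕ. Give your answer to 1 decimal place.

60047.7

Var(Ŷ_str) = Σₕ Nₕ²(1 − fₕ)sₕ²/nₕ.
Central: 18408²·(1 − 4426/18408)·12000/4426 = 6.9782374 × 10^8.
South: 17349²·(1 − 2055/17349)·21800/2055 = 2.8147524 × 10^9.
North: 1252²·(1 − 70/1252)·4406/70 = 9.3146868 × 10^7.
Sum = 3.605723 × 10^9.
SE = √(3.605723 × 10^9) = 60047.7.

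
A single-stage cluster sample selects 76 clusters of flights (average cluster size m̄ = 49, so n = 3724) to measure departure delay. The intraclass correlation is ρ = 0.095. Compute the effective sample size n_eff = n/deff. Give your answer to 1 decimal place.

669.8

deff = 1 + (49 − 1)·0.095 = 1 + 4.56 = 5.56.
n_eff = 3724 / 5.56 = 669.8.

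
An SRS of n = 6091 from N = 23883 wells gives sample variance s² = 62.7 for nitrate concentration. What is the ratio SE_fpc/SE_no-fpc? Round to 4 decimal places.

0.8631

f = n/N = 6091/23883 = 0.25503496.
SE_no-fpc = √(s²/n) = 0.10145874; SE_fpc = √((1−f)s²/n) = 0.087570417.
Ratio = √(1−f) = 0.86311357.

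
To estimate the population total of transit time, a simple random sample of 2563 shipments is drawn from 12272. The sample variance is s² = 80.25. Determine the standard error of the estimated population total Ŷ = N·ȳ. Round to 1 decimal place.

Var(Ŷ) = N²·Var(ȳ) = N²·(1 − n/N)·s²/n.
f = 2563/12272 = 0.20884941; Var(ȳ) = 0.79115059·80.25/2563 = 0.024771687.
Var(Ŷ) = 12272² · 0.024771687 = 3.7306652 × 10^6.
SE(Ŷ) = √(3.7306652 × 10^6) = 1931.5.

1931.5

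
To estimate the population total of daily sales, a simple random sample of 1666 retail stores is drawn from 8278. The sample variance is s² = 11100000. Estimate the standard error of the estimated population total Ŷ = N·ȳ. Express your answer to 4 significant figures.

Var(Ŷ) = N²·Var(ȳ) = N²·(1 − n/N)·s²/n.
f = 1666/8278 = 0.20125634; Var(ȳ) = 0.79874366·11100000/1666 = 5321.7615.
Var(Ŷ) = 8278² · 5321.7615 = 3.6467522 × 10^11.
SE(Ŷ) = √(3.6467522 × 10^11) = 603900.

603900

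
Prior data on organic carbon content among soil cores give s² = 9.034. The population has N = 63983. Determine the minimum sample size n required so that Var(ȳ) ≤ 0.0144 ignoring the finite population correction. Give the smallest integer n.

628

Without fpc, n₀ = s²/D = 9.034/0.0144 = 627.3611.
Rounding up, n = 628.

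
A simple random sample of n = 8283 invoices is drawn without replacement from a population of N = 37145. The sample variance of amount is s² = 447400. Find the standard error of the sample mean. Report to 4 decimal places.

6.4784

Under SRS without replacement, Var(ȳ) = (1 − f)·s²/n with f = n/N = 8283/37145 = 0.22299098.
Var(ȳ) = (1 − 0.22299098)·447400/8283 = 0.77700902·54.014246 = 41.969556.
SE(ȳ) = √(41.969556) = 6.4784.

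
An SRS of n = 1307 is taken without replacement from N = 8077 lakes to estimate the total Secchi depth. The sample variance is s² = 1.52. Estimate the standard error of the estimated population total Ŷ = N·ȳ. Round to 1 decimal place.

Var(Ŷ) = N²·Var(ȳ) = N²·(1 − n/N)·s²/n.
f = 1307/8077 = 0.16181751; Var(ȳ) = 0.83818249·1.52/1307 = 9.7477995 × 10^-4.
Var(Ŷ) = 8077² · (9.7477995 × 10^-4) = 63592.625.
SE(Ŷ) = √(63592.625) = 252.2.

252.2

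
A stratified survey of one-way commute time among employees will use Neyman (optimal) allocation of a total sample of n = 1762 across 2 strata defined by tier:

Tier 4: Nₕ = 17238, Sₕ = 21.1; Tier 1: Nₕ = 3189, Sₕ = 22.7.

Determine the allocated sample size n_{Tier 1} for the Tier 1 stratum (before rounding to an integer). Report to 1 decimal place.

Neyman allocation: nₕ = n·NₕSₕ / Σⱼ NⱼSⱼ.
Σ NⱼSⱼ = 17238·21.1 + 3189·22.7 = 436112.1.
n_{Tier 1} = 1762·3189·22.7 / 436112.1 = 292.5.

292.5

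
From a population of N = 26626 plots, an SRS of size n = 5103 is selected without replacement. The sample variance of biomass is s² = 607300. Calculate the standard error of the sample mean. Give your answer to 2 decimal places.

9.81

Under SRS without replacement, Var(ȳ) = (1 − f)·s²/n with f = n/N = 5103/26626 = 0.19165477.
Var(ȳ) = (1 − 0.19165477)·607300/5103 = 0.80834523·119.00843 = 96.199893.
SE(ȳ) = √(96.199893) = 9.81.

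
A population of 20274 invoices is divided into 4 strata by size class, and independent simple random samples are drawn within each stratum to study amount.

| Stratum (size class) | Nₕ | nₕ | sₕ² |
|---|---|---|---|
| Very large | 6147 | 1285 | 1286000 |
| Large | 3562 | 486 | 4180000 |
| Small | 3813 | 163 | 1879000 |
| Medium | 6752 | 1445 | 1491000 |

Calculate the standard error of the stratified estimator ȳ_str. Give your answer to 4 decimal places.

Var(ȳ_str) = Σₕ Wₕ²(1 − fₕ)sₕ²/nₕ with Wₕ = Nₕ/N, N = 20274.
Very large: Wₕ = 0.30319621; term = 0.30319621²·(1 − 0.20904506)·1286000/1285 = 72.767445.
Large: Wₕ = 0.17569301; term = 0.17569301²·(1 − 0.13644020)·4180000/486 = 229.26691.
Small: Wₕ = 0.18807339; term = 0.18807339²·(1 − 0.04274849)·1879000/163 = 390.31924.
Medium: Wₕ = 0.33303739; term = 0.33303739²·(1 − 0.21401066)·1491000/1445 = 89.952333.
Sum = 782.30593.
SE = √(782.30593) = 27.9697.

27.9697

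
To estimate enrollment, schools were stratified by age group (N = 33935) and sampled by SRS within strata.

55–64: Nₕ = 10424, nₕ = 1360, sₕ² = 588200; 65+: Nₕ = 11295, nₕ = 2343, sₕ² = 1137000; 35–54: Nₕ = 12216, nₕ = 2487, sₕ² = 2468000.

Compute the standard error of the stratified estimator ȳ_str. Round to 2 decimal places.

Var(ȳ_str) = Σₕ Wₕ²(1 − fₕ)sₕ²/nₕ with Wₕ = Nₕ/N, N = 33935.
55–64: Wₕ = 0.30717548; term = 0.30717548²·(1 − 0.13046815)·588200/1360 = 35.484991.
65+: Wₕ = 0.33284220; term = 0.33284220²·(1 − 0.20743692)·1137000/2343 = 42.608748.
35–54: Wₕ = 0.35998232; term = 0.35998232²·(1 − 0.20358546)·2468000/2487 = 102.41673.
Sum = 180.51047.
SE = √(180.51047) = 13.44.

13.44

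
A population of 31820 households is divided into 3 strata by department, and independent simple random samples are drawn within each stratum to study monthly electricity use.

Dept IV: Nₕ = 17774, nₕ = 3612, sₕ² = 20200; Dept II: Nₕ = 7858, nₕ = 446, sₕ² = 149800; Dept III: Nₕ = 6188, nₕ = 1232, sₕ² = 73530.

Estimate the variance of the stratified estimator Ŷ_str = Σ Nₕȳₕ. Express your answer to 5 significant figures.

Var(Ŷ_str) = Σₕ Nₕ²(1 − fₕ)sₕ²/nₕ.
Dept IV: 17774²·(1 − 3612/17774)·20200/3612 = 1.4077106 × 10^9.
Dept II: 7858²·(1 − 446/7858)·149800/446 = 1.9562502 × 10^10.
Dept III: 6188²·(1 − 1232/6188)·73530/1232 = 1.8303556 × 10^9.
Sum = 2.2800568 × 10^10.

2.2801 × 10^10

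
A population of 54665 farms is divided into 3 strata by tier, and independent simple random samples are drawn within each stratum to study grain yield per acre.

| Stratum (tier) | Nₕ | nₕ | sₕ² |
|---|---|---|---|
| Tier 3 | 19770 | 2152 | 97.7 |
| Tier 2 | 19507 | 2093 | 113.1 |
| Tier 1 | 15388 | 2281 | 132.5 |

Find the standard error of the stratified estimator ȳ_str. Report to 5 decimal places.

Var(ȳ_str) = Σₕ Wₕ²(1 − fₕ)sₕ²/nₕ with Wₕ = Nₕ/N, N = 54665.
Tier 3: Wₕ = 0.36165737; term = 0.36165737²·(1 − 0.10885180)·97.7/2152 = 0.0052917201.
Tier 2: Wₕ = 0.35684625; term = 0.35684625²·(1 − 0.10729482)·113.1/2093 = 0.0061427621.
Tier 1: Wₕ = 0.28149639; term = 0.28149639²·(1 − 0.14823239)·132.5/2281 = 0.0039206436.
Sum = 0.015355126.
SE = √(0.015355126) = 0.12392.

0.12392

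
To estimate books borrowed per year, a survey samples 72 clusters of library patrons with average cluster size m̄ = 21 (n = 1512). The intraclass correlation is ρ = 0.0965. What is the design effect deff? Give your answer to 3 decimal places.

2.930

deff = 1 + (21 − 1)·0.0965 = 1 + 1.93 = 2.93.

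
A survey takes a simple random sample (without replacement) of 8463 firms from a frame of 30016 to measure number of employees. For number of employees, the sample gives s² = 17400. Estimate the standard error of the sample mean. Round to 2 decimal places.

1.22

Under SRS without replacement, Var(ȳ) = (1 − f)·s²/n with f = n/N = 8463/30016 = 0.28194963.
Var(ȳ) = (1 − 0.28194963)·17400/8463 = 0.71805037·2.0560085 = 1.4763177.
SE(ȳ) = √(1.4763177) = 1.22.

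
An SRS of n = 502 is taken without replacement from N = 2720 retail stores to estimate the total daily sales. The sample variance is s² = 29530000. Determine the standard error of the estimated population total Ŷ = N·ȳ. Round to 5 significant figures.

595720

Var(Ŷ) = N²·Var(ȳ) = N²·(1 − n/N)·s²/n.
f = 502/2720 = 0.18455882; Var(ȳ) = 0.81544118·29530000/502 = 47968.084.
Var(Ŷ) = 2720² · 47968.084 = 3.5488707 × 10^11.
SE(Ŷ) = √(3.5488707 × 10^11) = 595720.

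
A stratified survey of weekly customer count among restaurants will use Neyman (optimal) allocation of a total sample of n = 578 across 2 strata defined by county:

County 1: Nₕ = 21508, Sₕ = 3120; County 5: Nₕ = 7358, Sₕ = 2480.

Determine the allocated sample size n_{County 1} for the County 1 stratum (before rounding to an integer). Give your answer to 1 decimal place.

454.4

Neyman allocation: nₕ = n·NₕSₕ / Σⱼ NⱼSⱼ.
Σ NⱼSⱼ = 21508·3120 + 7358·2480 = 8.53528 × 10^7.
n_{County 1} = 578·21508·3120 / (8.53528 × 10^7) = 454.4.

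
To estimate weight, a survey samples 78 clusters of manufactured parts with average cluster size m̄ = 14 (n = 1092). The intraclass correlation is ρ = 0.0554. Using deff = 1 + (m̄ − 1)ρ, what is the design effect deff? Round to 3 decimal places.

1.720

deff = 1 + (14 − 1)·0.0554 = 1 + 0.7202 = 1.7202.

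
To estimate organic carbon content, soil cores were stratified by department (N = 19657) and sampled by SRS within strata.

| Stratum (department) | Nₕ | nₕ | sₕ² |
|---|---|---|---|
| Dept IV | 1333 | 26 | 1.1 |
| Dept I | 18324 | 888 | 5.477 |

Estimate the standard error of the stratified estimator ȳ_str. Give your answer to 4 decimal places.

0.0727

Var(ȳ_str) = Σₕ Wₕ²(1 − fₕ)sₕ²/nₕ with Wₕ = Nₕ/N, N = 19657.
Dept IV: Wₕ = 0.06781299; term = 0.06781299²·(1 − 0.01950488)·1.1/26 = 1.9076144 × 10^-4.
Dept I: Wₕ = 0.93218701; term = 0.93218701²·(1 − 0.04846103)·5.477/888 = 0.0050999092.
Sum = 0.0052906706.
SE = √(0.0052906706) = 0.0727.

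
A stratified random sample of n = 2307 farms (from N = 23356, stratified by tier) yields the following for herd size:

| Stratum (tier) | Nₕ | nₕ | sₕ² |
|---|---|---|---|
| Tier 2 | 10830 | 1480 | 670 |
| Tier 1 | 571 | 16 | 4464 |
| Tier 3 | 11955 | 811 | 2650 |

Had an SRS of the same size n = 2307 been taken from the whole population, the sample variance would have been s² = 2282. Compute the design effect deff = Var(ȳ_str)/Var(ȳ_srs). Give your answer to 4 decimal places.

Var(ȳ_str) = Σ Wₕ²(1−fₕ)sₕ²/nₕ with Wₕ = Nₕ/23356:
  Tier 2: (10830/23356)²·(1−1480/10830)·670/1480 = 0.084034229
  Tier 1: (571/23356)²·(1−16/571)·4464/16 = 0.16208259
  Tier 3: (11955/23356)²·(1−811/11955)·2650/811 = 0.79802918
  → Var(ȳ_str) = 1.044146.
Var(ȳ_srs) = (1 − 2307/23356)·2282/2307 = 0.89145833.
deff = 1.044146 / 0.89145833 = 1.1713.

1.1713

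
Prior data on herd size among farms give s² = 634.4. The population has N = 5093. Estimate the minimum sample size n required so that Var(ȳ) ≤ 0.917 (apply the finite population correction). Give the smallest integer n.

610

Without fpc, n₀ = s²/D = 634.4/0.917 = 691.8212.
With fpc, (1 − n/N)·s²/n ≤ D requires n ≥ n₀/(1 + n₀/N) = 691.8212/(1 + 691.8212/5093) = 609.0846.
Rounding up, n = 610.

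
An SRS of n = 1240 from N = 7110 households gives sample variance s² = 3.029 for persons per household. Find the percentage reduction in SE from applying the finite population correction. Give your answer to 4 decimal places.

9.1376

f = n/N = 1240/7110 = 0.17440225.
SE_no-fpc = √(s²/n) = 0.049424103; SE_fpc = √((1−f)s²/n) = 0.044907931.
Ratio = √(1−f) = 0.90862410. Reduction = 100·(1 − 0.90862410) = 9.1376%.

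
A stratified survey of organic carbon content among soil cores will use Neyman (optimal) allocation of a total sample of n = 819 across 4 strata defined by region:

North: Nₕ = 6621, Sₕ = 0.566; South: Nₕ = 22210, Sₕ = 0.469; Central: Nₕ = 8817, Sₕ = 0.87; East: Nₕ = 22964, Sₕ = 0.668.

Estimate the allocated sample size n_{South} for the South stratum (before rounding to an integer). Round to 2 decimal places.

Neyman allocation: nₕ = n·NₕSₕ / Σⱼ NⱼSⱼ.
Σ NⱼSⱼ = 6621·0.566 + 22210·0.469 + 8817·0.87 + 22964·0.668 = 37174.718.
n_{South} = 819·22210·0.469 / 37174.718 = 229.49.

229.49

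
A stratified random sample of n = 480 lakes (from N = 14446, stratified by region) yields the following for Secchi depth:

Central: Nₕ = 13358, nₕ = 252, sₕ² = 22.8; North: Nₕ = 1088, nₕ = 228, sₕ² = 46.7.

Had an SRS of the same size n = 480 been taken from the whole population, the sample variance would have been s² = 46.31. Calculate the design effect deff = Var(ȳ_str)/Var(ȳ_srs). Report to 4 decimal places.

Var(ȳ_str) = Σ Wₕ²(1−fₕ)sₕ²/nₕ with Wₕ = Nₕ/14446:
  Central: (13358/14446)²·(1−252/13358)·22.8/252 = 0.075901558
  North: (1088/14446)²·(1−228/1088)·46.7/228 = 9.1836254 × 10^-4
  → Var(ȳ_str) = 0.076819921.
Var(ȳ_srs) = (1 − 480/14446)·46.31/480 = 0.093273435.
deff = 0.076819921 / 0.093273435 = 0.8236.

0.8236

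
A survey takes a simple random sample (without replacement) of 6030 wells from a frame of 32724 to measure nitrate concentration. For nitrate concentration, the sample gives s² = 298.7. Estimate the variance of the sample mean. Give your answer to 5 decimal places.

Under SRS without replacement, Var(ȳ) = (1 − f)·s²/n with f = n/N = 6030/32724 = 0.18426843.
Var(ȳ) = (1 − 0.18426843)·298.7/6030 = 0.81573157·0.049535655 = 0.040407798.

0.04041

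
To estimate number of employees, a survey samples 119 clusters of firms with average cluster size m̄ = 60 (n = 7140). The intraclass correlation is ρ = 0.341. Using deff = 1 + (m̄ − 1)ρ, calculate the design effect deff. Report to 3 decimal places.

21.119

deff = 1 + (60 − 1)·0.341 = 1 + 20.119 = 21.119.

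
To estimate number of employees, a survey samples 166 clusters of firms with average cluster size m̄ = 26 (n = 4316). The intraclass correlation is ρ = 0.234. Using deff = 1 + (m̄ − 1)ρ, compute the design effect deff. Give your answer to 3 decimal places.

deff = 1 + (26 − 1)·0.234 = 1 + 5.85 = 6.85.

6.850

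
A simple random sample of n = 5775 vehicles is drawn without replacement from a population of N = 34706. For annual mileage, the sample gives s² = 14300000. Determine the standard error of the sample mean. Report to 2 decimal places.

45.43

Under SRS without replacement, Var(ȳ) = (1 − f)·s²/n with f = n/N = 5775/34706 = 0.16639774.
Var(ȳ) = (1 − 0.16639774)·14300000/5775 = 0.83360226·2476.1905 = 2064.158.
SE(ȳ) = √(2064.158) = 45.43.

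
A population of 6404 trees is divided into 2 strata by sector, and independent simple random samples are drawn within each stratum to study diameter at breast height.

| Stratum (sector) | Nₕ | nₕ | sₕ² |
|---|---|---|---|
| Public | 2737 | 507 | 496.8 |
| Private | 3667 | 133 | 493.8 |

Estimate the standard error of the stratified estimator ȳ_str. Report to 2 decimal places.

1.15

Var(ȳ_str) = Σₕ Wₕ²(1 − fₕ)sₕ²/nₕ with Wₕ = Nₕ/N, N = 6404.
Public: Wₕ = 0.42738913; term = 0.42738913²·(1 − 0.18523931)·496.8/507 = 0.14583126.
Private: Wₕ = 0.57261087; term = 0.57261087²·(1 − 0.03626943)·493.8/133 = 1.1732059.
Sum = 1.3190372.
SE = √(1.3190372) = 1.15.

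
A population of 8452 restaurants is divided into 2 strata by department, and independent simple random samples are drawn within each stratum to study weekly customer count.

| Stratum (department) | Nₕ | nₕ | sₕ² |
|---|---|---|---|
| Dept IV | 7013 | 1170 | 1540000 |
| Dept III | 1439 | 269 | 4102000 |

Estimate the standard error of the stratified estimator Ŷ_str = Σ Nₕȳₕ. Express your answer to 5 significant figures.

Var(Ŷ_str) = Σₕ Nₕ²(1 − fₕ)sₕ²/nₕ.
Dept IV: 7013²·(1 − 1170/7013)·1540000/1170 = 5.3935484 × 10^10.
Dept III: 1439²·(1 − 269/1439)·4102000/269 = 2.5673793 × 10^10.
Sum = 7.9609277 × 10^10.
SE = √(7.9609277 × 10^10) = 282150.

282150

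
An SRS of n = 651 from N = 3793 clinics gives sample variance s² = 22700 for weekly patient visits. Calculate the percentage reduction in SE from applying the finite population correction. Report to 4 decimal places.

f = n/N = 651/3793 = 0.17163195.
SE_no-fpc = √(s²/n) = 5.9050344; SE_fpc = √((1−f)s²/n) = 5.3744509.
Ratio = √(1−f) = 0.91014727. Reduction = 100·(1 − 0.91014727) = 8.9853%.

8.9853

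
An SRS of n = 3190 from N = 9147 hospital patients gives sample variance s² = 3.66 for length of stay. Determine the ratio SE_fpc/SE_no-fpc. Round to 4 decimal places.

f = n/N = 3190/9147 = 0.34874822.
SE_no-fpc = √(s²/n) = 0.03387234; SE_fpc = √((1−f)s²/n) = 0.027335037.
Ratio = √(1−f) = 0.80700172.

0.8070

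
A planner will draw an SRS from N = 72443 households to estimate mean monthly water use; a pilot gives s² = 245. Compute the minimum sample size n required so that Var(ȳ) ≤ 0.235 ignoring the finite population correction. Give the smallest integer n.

1043

Without fpc, n₀ = s²/D = 245/0.235 = 1042.5532.
Rounding up, n = 1043.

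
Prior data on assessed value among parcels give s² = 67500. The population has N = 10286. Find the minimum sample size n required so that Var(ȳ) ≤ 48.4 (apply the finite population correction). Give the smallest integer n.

Without fpc, n₀ = s²/D = 67500/48.4 = 1394.6281.
With fpc, (1 − n/N)·s²/n ≤ D requires n ≥ n₀/(1 + n₀/N) = 1394.6281/(1 + 1394.6281/10286) = 1228.1141.
Rounding up, n = 1229.

1229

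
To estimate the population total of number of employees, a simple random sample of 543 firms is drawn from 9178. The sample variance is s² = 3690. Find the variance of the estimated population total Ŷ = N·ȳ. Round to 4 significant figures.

Var(Ŷ) = N²·Var(ȳ) = N²·(1 − n/N)·s²/n.
f = 543/9178 = 0.05916322; Var(ȳ) = 0.94083678·3690/543 = 6.3935317.
Var(Ŷ) = 9178² · 6.3935317 = 5.3856352 × 10^8.

5.386 × 10^8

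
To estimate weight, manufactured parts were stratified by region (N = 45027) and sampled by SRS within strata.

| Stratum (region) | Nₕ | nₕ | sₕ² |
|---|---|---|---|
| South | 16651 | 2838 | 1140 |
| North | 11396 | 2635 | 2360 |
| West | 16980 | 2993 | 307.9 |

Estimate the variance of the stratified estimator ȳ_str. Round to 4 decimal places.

0.1017

Var(ȳ_str) = Σₕ Wₕ²(1 − fₕ)sₕ²/nₕ with Wₕ = Nₕ/N, N = 45027.
South: Wₕ = 0.36980034; term = 0.36980034²·(1 − 0.17044021)·1140/2838 = 0.045569553.
North: Wₕ = 0.25309259; term = 0.25309259²·(1 − 0.23122148)·2360/2635 = 0.044105371.
West: Wₕ = 0.37710707; term = 0.37710707²·(1 − 0.17626620)·307.9/2993 = 0.012050892.
Sum = 0.10172582.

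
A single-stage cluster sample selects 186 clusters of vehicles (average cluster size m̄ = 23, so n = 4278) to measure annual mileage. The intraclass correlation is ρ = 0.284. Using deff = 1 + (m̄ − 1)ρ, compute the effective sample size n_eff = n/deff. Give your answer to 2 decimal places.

deff = 1 + (23 − 1)·0.284 = 1 + 6.248 = 7.248.
n_eff = 4278 / 7.248 = 590.23.

590.23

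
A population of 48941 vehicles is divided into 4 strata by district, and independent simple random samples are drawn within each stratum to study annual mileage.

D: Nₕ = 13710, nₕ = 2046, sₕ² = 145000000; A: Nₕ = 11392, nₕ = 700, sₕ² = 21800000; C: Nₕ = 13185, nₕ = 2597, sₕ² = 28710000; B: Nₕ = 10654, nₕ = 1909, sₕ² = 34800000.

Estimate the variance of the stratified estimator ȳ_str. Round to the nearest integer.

7669

Var(ȳ_str) = Σₕ Wₕ²(1 − fₕ)sₕ²/nₕ with Wₕ = Nₕ/N, N = 48941.
D: Wₕ = 0.28013322; term = 0.28013322²·(1 − 0.14923414)·145000000/2046 = 4731.5307.
A: Wₕ = 0.23277007; term = 0.23277007²·(1 − 0.06144663)·21800000/700 = 1583.6956.
C: Wₕ = 0.26940602; term = 0.26940602²·(1 − 0.19696625)·28710000/2597 = 644.3319.
B: Wₕ = 0.21769069; term = 0.21769069²·(1 − 0.17918153)·34800000/1909 = 709.08801.
Sum = 7668.6462.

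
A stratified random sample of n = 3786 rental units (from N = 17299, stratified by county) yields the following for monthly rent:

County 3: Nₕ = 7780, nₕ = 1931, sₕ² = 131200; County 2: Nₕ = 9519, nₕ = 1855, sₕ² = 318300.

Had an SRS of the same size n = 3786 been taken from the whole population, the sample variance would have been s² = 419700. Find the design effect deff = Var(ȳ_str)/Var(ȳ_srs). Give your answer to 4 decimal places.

Var(ȳ_str) = Σ Wₕ²(1−fₕ)sₕ²/nₕ with Wₕ = Nₕ/17299:
  County 3: (7780/17299)²·(1−1931/7780)·131200/1931 = 10.331676
  County 2: (9519/17299)²·(1−1855/9519)·318300/1855 = 41.830933
  → Var(ȳ_str) = 52.162609.
Var(ȳ_srs) = (1 − 3786/17299)·419700/3786 = 86.594266.
deff = 52.162609 / 86.594266 = 0.6024.

0.6024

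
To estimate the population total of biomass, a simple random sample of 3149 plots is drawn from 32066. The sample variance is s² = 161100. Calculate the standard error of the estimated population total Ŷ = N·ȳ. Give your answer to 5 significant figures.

Var(Ŷ) = N²·Var(ȳ) = N²·(1 − n/N)·s²/n.
f = 3149/32066 = 0.09820370; Var(ȳ) = 0.90179630·161100/3149 = 46.135085.
Var(Ŷ) = 32066² · 46.135085 = 4.7437403 × 10^10.
SE(Ŷ) = √(4.7437403 × 10^10) = 217800.

217800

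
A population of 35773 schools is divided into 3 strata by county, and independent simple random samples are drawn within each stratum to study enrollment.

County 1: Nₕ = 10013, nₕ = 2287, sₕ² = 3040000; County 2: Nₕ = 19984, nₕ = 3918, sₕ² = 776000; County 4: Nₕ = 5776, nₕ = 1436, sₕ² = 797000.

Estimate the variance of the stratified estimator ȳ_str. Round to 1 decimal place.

140.9

Var(ȳ_str) = Σₕ Wₕ²(1 − fₕ)sₕ²/nₕ with Wₕ = Nₕ/N, N = 35773.
County 1: Wₕ = 0.27990384; term = 0.27990384²·(1 − 0.22840308)·3040000/2287 = 80.355501.
County 2: Wₕ = 0.55863361; term = 0.55863361²·(1 − 0.19605685)·776000/3918 = 49.690887.
County 4: Wₕ = 0.16146256; term = 0.16146256²·(1 − 0.24861496)·797000/1436 = 10.872016.
Sum = 140.9184.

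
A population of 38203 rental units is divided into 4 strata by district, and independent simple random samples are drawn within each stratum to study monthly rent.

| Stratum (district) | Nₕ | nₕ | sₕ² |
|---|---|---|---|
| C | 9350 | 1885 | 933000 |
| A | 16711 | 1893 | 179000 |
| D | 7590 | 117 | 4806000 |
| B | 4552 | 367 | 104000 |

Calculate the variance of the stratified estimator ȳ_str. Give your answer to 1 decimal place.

Var(ȳ_str) = Σₕ Wₕ²(1 − fₕ)sₕ²/nₕ with Wₕ = Nₕ/N, N = 38203.
C: Wₕ = 0.24474518; term = 0.24474518²·(1 − 0.20160428)·933000/1885 = 23.671009.
A: Wₕ = 0.43742638; term = 0.43742638²·(1 − 0.11327868)·179000/1893 = 16.043514.
D: Wₕ = 0.19867550; term = 0.19867550²·(1 − 0.01541502)·4806000/117 = 1596.3927.
B: Wₕ = 0.11915295; term = 0.11915295²·(1 − 0.08062390)·104000/367 = 3.6988784.
Sum = 1639.8061.

1639.8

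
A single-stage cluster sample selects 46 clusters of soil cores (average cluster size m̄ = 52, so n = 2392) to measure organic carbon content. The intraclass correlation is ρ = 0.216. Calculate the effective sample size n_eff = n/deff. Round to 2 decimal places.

199.07

deff = 1 + (52 − 1)·0.216 = 1 + 11.016 = 12.016.
n_eff = 2392 / 12.016 = 199.07.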